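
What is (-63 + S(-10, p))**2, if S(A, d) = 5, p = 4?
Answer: 3364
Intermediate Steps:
(-63 + S(-10, p))**2 = (-63 + 5)**2 = (-58)**2 = 3364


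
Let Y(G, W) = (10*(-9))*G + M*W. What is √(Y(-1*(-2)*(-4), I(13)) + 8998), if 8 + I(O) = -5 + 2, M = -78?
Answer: 4*√661 ≈ 102.84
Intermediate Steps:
I(O) = -11 (I(O) = -8 + (-5 + 2) = -8 - 3 = -11)
Y(G, W) = -90*G - 78*W (Y(G, W) = (10*(-9))*G - 78*W = -90*G - 78*W)
√(Y(-1*(-2)*(-4), I(13)) + 8998) = √((-90*(-1*(-2))*(-4) - 78*(-11)) + 8998) = √((-180*(-4) + 858) + 8998) = √((-90*(-8) + 858) + 8998) = √((720 + 858) + 8998) = √(1578 + 8998) = √10576 = 4*√661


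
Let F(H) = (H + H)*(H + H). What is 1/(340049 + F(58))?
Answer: 1/353505 ≈ 2.8288e-6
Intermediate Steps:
F(H) = 4*H² (F(H) = (2*H)*(2*H) = 4*H²)
1/(340049 + F(58)) = 1/(340049 + 4*58²) = 1/(340049 + 4*3364) = 1/(340049 + 13456) = 1/353505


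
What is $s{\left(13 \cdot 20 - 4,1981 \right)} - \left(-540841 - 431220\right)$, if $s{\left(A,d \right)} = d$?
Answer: $974042$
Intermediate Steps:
$s{\left(13 \cdot 20 - 4,1981 \right)} - \left(-540841 - 431220\right) = 1981 - \left(-540841 - 431220\right) = 1981 - -972061 = 1981 + 972061 = 974042$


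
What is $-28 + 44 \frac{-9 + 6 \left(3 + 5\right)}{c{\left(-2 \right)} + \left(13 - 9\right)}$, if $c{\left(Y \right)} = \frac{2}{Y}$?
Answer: $544$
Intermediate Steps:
$-28 + 44 \frac{-9 + 6 \left(3 + 5\right)}{c{\left(-2 \right)} + \left(13 - 9\right)} = -28 + 44 \frac{-9 + 6 \left(3 + 5\right)}{\frac{2}{-2} + \left(13 - 9\right)} = -28 + 44 \frac{-9 + 6 \cdot 8}{2 \left(- \frac{1}{2}\right) + 4} = -28 + 44 \frac{-9 + 48}{-1 + 4} = -28 + 44 \cdot \frac{39}{3} = -28 + 44 \cdot 39 \cdot \frac{1}{3} = -28 + 44 \cdot 13 = -28 + 572 = 544$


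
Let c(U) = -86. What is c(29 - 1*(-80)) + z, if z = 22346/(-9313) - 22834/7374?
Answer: -3141700889/34337031 ≈ -91.496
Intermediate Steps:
z = -188716223/34337031 (z = 22346*(-1/9313) - 22834*1/7374 = -22346/9313 - 11417/3687 = -188716223/34337031 ≈ -5.4960)
c(29 - 1*(-80)) + z = -86 - 188716223/34337031 = -3141700889/34337031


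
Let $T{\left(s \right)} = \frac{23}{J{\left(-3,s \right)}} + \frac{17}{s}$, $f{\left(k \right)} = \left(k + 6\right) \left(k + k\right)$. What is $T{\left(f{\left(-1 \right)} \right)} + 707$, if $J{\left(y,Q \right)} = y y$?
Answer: $\frac{63707}{90} \approx 707.86$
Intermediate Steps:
$J{\left(y,Q \right)} = y^{2}$
$f{\left(k \right)} = 2 k \left(6 + k\right)$ ($f{\left(k \right)} = \left(6 + k\right) 2 k = 2 k \left(6 + k\right)$)
$T{\left(s \right)} = \frac{23}{9} + \frac{17}{s}$ ($T{\left(s \right)} = \frac{23}{\left(-3\right)^{2}} + \frac{17}{s} = \frac{23}{9} + \frac{17}{s}$)
$T{\left(f{\left(-1 \right)} \right)} + 707 = \left(\frac{23}{9} + \frac{17}{2 \left(-1\right) \left(6 - 1\right)}\right) + 707 = \left(\frac{23}{9} + \frac{17}{2 \left(-1\right) 5}\right) + 707 = \left(\frac{23}{9} + \frac{17}{-10}\right) + 707 = \left(\frac{23}{9} + 17 \left(- \frac{1}{10}\right)\right) + 707 = \left(\frac{23}{9} - \frac{17}{10}\right) + 707 = \frac{77}{90} + 707 = \frac{63707}{90}$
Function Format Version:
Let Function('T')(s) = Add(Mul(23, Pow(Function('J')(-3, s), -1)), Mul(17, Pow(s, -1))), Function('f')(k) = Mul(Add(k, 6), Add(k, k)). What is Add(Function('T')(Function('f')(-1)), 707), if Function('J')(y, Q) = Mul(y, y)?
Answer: Rational(63707, 90) ≈ 707.86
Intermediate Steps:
Function('J')(y, Q) = Pow(y, 2)
Function('f')(k) = Mul(2, k, Add(6, k)) (Function('f')(k) = Mul(Add(6, k), Mul(2, k)) = Mul(2, k, Add(6, k)))
Function('T')(s) = Add(Rational(23, 9), Mul(17, Pow(s, -1))) (Function('T')(s) = Add(Mul(23, Pow(Pow(-3, 2), -1)), Mul(17, Pow(s, -1))) = Add(Mul(23, Pow(9, -1)), Mul(17, Pow(s, -1))) = Add(Mul(23, Rational(1, 9)), Mul(17, Pow(s, -1))) = Add(Rational(23, 9), Mul(17, Pow(s, -1))))
Add(Function('T')(Function('f')(-1)), 707) = Add(Add(Rational(23, 9), Mul(17, Pow(Mul(2, -1, Add(6, -1)), -1))), 707) = Add(Add(Rational(23, 9), Mul(17, Pow(Mul(2, -1, 5), -1))), 707) = Add(Add(Rational(23, 9), Mul(17, Pow(-10, -1))), 707) = Add(Add(Rational(23, 9), Mul(17, Rational(-1, 10))), 707) = Add(Add(Rational(23, 9), Rational(-17, 10)), 707) = Add(Rational(77, 90), 707) = Rational(63707, 90)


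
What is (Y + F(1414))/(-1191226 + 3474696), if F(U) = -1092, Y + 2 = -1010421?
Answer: -202303/456694 ≈ -0.44297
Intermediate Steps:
Y = -1010423 (Y = -2 - 1010421 = -1010423)
(Y + F(1414))/(-1191226 + 3474696) = (-1010423 - 1092)/(-1191226 + 3474696) = -1011515/2283470 = -1011515*1/2283470 = -202303/456694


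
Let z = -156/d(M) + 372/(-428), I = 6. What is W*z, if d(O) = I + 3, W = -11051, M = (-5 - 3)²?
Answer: 64570993/321 ≈ 2.0116e+5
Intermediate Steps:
M = 64 (M = (-8)² = 64)
d(O) = 9 (d(O) = 6 + 3 = 9)
z = -5843/321 (z = -156/9 + 372/(-428) = -156*⅑ + 372*(-1/428) = -52/3 - 93/107 = -5843/321 ≈ -18.202)
W*z = -11051*(-5843/321) = 64570993/321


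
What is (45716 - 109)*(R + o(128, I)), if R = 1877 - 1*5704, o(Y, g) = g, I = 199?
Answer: -165462196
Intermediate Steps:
R = -3827 (R = 1877 - 5704 = -3827)
(45716 - 109)*(R + o(128, I)) = (45716 - 109)*(-3827 + 199) = 45607*(-3628) = -165462196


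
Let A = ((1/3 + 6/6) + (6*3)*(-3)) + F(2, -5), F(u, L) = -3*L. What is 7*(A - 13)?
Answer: -1064/3 ≈ -354.67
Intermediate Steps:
A = -113/3 (A = ((1/3 + 6/6) + (6*3)*(-3)) - 3*(-5) = ((1*(⅓) + 6*(⅙)) + 18*(-3)) + 15 = ((⅓ + 1) - 54) + 15 = (4/3 - 54) + 15 = -158/3 + 15 = -113/3 ≈ -37.667)
7*(A - 13) = 7*(-113/3 - 13) = 7*(-152/3) = -1064/3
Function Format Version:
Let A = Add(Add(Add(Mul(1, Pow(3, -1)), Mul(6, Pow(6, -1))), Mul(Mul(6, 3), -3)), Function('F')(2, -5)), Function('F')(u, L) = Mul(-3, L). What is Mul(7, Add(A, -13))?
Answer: Rational(-1064, 3) ≈ -354.67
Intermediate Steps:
A = Rational(-113, 3) (A = Add(Add(Add(Mul(1, Pow(3, -1)), Mul(6, Pow(6, -1))), Mul(Mul(6, 3), -3)), Mul(-3, -5)) = Add(Add(Add(Mul(1, Rational(1, 3)), Mul(6, Rational(1, 6))), Mul(18, -3)), 15) = Add(Add(Add(Rational(1, 3), 1), -54), 15) = Add(Add(Rational(4, 3), -54), 15) = Add(Rational(-158, 3), 15) = Rational(-113, 3) ≈ -37.667)
Mul(7, Add(A, -13)) = Mul(7, Add(Rational(-113, 3), -13)) = Mul(7, Rational(-152, 3)) = Rational(-1064, 3)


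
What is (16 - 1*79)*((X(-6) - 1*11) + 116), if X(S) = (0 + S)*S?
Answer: -8883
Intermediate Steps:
X(S) = S**2 (X(S) = S*S = S**2)
(16 - 1*79)*((X(-6) - 1*11) + 116) = (16 - 1*79)*(((-6)**2 - 1*11) + 116) = (16 - 79)*((36 - 11) + 116) = -63*(25 + 116) = -63*141 = -8883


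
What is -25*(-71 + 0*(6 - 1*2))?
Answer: 1775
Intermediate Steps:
-25*(-71 + 0*(6 - 1*2)) = -25*(-71 + 0*(6 - 2)) = -25*(-71 + 0*4) = -25*(-71 + 0) = -25*(-71) = 1775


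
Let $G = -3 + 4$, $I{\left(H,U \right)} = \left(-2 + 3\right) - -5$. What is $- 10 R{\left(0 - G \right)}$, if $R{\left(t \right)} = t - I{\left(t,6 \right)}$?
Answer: $70$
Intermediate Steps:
$I{\left(H,U \right)} = 6$ ($I{\left(H,U \right)} = 1 + 5 = 6$)
$G = 1$
$R{\left(t \right)} = -6 + t$ ($R{\left(t \right)} = t - 6 = -6 + t$)
$- 10 R{\left(0 - G \right)} = - 10 \left(-6 + \left(0 - 1\right)\right) = - 10 \left(-6 - 1\right) = \left(-10\right) \left(-7\right) = 70$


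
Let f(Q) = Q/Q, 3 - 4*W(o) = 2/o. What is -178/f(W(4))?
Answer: -178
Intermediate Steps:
W(o) = ¾ - 1/(2*o)
f(Q) = 1
-178/f(W(4)) = -178/1 = -178*1 = -178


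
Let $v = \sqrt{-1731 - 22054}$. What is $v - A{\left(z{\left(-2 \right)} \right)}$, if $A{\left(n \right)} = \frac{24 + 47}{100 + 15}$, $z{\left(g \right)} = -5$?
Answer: $- \frac{71}{115} + i \sqrt{23785} \approx -0.61739 + 154.22 i$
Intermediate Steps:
$v = i \sqrt{23785}$ ($v = \sqrt{-23785} = i \sqrt{23785} \approx 154.22 i$)
$A{\left(n \right)} = \frac{71}{115}$
$v - A{\left(z{\left(-2 \right)} \right)} = i \sqrt{23785} - \frac{71}{115} = - \frac{71}{115} + i \sqrt{23785}$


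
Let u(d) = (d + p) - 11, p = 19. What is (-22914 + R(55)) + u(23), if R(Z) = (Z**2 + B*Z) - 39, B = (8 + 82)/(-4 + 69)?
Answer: -257671/13 ≈ -19821.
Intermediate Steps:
u(d) = 8 + d (u(d) = (d + 19) - 11 = (19 + d) - 11 = 8 + d)
B = 18/13 (B = 90/65 = 90*(1/65) = 18/13 ≈ 1.3846)
R(Z) = -39 + Z**2 + 18*Z/13 (R(Z) = (Z**2 + 18*Z/13) - 39 = -39 + Z**2 + 18*Z/13)
(-22914 + R(55)) + u(23) = (-22914 + (-39 + 55**2 + (18/13)*55)) + (8 + 23) = (-22914 + (-39 + 3025 + 990/13)) + 31 = (-22914 + 39808/13) + 31 = -258074/13 + 31 = -257671/13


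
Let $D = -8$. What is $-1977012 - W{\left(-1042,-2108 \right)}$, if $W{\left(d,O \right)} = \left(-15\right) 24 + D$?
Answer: $-1976644$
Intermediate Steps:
$W{\left(d,O \right)} = -368$ ($W{\left(d,O \right)} = \left(-15\right) 24 - 8 = -360 - 8 = -368$)
$-1977012 - W{\left(-1042,-2108 \right)} = -1977012 - -368 = -1977012 + 368 = -1976644$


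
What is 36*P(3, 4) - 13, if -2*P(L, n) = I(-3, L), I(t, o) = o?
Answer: -67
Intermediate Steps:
P(L, n) = -L/2
36*P(3, 4) - 13 = 36*(-½*3) - 13 = 36*(-3/2) - 13 = -54 - 13 = -67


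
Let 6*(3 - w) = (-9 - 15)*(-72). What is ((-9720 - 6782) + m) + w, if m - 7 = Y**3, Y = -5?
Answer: -16905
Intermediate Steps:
m = -118 (m = 7 + (-5)**3 = 7 - 125 = -118)
w = -285 (w = 3 - (-9 - 15)*(-72)/6 = 3 - (-4)*(-72) = 3 - 1/6*1728 = 3 - 288 = -285)
((-9720 - 6782) + m) + w = ((-9720 - 6782) - 118) - 285 = (-16502 - 118) - 285 = -16620 - 285 = -16905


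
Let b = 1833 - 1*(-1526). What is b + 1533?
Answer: 4892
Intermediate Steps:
b = 3359 (b = 1833 + 1526 = 3359)
b + 1533 = 3359 + 1533 = 4892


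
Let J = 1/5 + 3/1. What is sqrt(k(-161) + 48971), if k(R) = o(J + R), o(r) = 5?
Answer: 4*sqrt(3061) ≈ 221.31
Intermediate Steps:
J = 16/5 (J = 1*(1/5) + 3*1 = 1/5 + 3 = 16/5 ≈ 3.2000)
k(R) = 5
sqrt(k(-161) + 48971) = sqrt(5 + 48971) = sqrt(48976) = 4*sqrt(3061)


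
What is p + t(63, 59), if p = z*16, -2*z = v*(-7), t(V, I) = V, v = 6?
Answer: 399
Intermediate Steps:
z = 21 (z = -3*(-7) = -½*(-42) = 21)
p = 336 (p = 21*16 = 336)
p + t(63, 59) = 336 + 63 = 399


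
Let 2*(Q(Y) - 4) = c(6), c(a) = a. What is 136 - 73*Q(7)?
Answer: -375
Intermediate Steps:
Q(Y) = 7 (Q(Y) = 4 + (1/2)*6 = 4 + 3 = 7)
136 - 73*Q(7) = 136 - 73*7 = 136 - 511 = -375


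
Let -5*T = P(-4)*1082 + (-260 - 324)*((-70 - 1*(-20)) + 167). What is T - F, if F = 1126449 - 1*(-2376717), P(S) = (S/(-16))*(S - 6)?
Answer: -17444797/5 ≈ -3.4890e+6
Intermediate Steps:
P(S) = -S*(-6 + S)/16 (P(S) = (S*(-1/16))*(-6 + S) = (-S/16)*(-6 + S) = -S*(-6 + S)/16)
F = 3503166 (F = 1126449 + 2376717 = 3503166)
T = 71033/5 (T = -(((1/16)*(-4)*(6 - 1*(-4)))*1082 + (-260 - 324)*((-70 - 1*(-20)) + 167))/5 = -(((1/16)*(-4)*(6 + 4))*1082 - 584*((-70 + 20) + 167))/5 = -(((1/16)*(-4)*10)*1082 - 584*(-50 + 167))/5 = -(-5/2*1082 - 584*117)/5 = -(-2705 - 68328)/5 = -⅕*(-71033) = 71033/5 ≈ 14207.)
T - F = 71033/5 - 1*3503166 = 71033/5 - 3503166 = -17444797/5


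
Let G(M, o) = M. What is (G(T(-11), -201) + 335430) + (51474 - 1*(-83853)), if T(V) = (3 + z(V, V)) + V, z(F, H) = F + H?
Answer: 470727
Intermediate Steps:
T(V) = 3 + 3*V (T(V) = (3 + (V + V)) + V = (3 + 2*V) + V = 3 + 3*V)
(G(T(-11), -201) + 335430) + (51474 - 1*(-83853)) = ((3 + 3*(-11)) + 335430) + (51474 - 1*(-83853)) = ((3 - 33) + 335430) + (51474 + 83853) = (-30 + 335430) + 135327 = 335400 + 135327 = 470727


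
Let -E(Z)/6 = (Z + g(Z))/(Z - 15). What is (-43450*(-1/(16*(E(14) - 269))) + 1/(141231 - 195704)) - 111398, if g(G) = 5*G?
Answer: -48540430185/435784 ≈ -1.1139e+5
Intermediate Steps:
E(Z) = -36*Z/(-15 + Z) (E(Z) = -6*(Z + 5*Z)/(Z - 15) = -6*6*Z/(-15 + Z) = -36*Z/(-15 + Z))
(-43450*(-1/(16*(E(14) - 269))) + 1/(141231 - 195704)) - 111398 = (-43450*(-1/(16*(-36*14/(-15 + 14) - 269))) + 1/(141231 - 195704)) - 111398 = (-43450*(-1/(16*(-36*14/(-1) - 269))) + 1/(-54473)) - 111398 = (-43450*(-1/(16*(-36*14*(-1) - 269))) - 1/54473) - 111398 = (-43450*(-1/(16*(504 - 269))) - 1/54473) - 111398 = (-43450/((-16*235)) - 1/54473) - 111398 = (-43450/(-3760) - 1/54473) - 111398 = (-43450*(-1/3760) - 1/54473) - 111398 = (4345/376 - 1/54473) - 111398 = 5035847/435784 - 111398 = -48540430185/435784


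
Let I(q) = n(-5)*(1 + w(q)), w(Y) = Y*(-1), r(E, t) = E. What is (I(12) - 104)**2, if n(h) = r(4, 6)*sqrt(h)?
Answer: 1136 + 9152*I*sqrt(5) ≈ 1136.0 + 20465.0*I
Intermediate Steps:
w(Y) = -Y
n(h) = 4*sqrt(h)
I(q) = 4*I*sqrt(5)*(1 - q) (I(q) = (4*sqrt(-5))*(1 - q) = (4*(I*sqrt(5)))*(1 - q) = (4*I*sqrt(5))*(1 - q) = 4*I*sqrt(5)*(1 - q))
(I(12) - 104)**2 = (4*I*sqrt(5)*(1 - 1*12) - 104)**2 = (4*I*sqrt(5)*(1 - 12) - 104)**2 = (4*I*sqrt(5)*(-11) - 104)**2 = (-44*I*sqrt(5) - 104)**2 = (-104 - 44*I*sqrt(5))**2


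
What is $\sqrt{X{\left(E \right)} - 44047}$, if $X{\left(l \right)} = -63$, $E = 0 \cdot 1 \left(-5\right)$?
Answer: $i \sqrt{44110} \approx 210.02 i$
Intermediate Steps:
$E = 0$ ($E = 0 \left(-5\right) = 0$)
$\sqrt{X{\left(E \right)} - 44047} = \sqrt{-63 - 44047} = \sqrt{-44110} = i \sqrt{44110}$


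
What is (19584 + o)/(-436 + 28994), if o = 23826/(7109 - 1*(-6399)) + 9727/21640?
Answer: 130120616569/189724501840 ≈ 0.68584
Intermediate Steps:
o = 14704249/6643480 (o = 23826/(7109 + 6399) + 9727*(1/21640) = 23826/13508 + 9727/21640 = 23826*(1/13508) + 9727/21640 = 1083/614 + 9727/21640 = 14704249/6643480 ≈ 2.2133)
(19584 + o)/(-436 + 28994) = (19584 + 14704249/6643480)/(-436 + 28994) = (130120616569/6643480)/28558 = (130120616569/6643480)*(1/28558) = 130120616569/189724501840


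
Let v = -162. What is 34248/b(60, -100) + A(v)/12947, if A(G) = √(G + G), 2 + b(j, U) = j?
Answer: 17124/29 + 18*I/12947 ≈ 590.48 + 0.0013903*I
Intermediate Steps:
b(j, U) = -2 + j
A(G) = √2*√G (A(G) = √(2*G) = √2*√G)
34248/b(60, -100) + A(v)/12947 = 34248/(-2 + 60) + (√2*√(-162))/12947 = 34248/58 + (√2*(9*I*√2))*(1/12947) = 34248*(1/58) + (18*I)*(1/12947) = 17124/29 + 18*I/12947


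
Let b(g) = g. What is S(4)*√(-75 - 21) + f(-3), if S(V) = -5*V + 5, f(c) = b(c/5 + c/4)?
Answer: -27/20 - 60*I*√6 ≈ -1.35 - 146.97*I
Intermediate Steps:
f(c) = 9*c/20 (f(c) = c/5 + c/4 = 9*c/20)
S(V) = 5 - 5*V
S(4)*√(-75 - 21) + f(-3) = (5 - 5*4)*√(-75 - 21) + (9/20)*(-3) = (5 - 20)*√(-96) - 27/20 = -60*I*√6 - 27/20 = -27/20 - 60*I*√6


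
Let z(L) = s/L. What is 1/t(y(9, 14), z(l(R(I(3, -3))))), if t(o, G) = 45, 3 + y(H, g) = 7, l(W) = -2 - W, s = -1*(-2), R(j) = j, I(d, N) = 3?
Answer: 1/45 ≈ 0.022222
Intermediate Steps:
s = 2
y(H, g) = 4 (y(H, g) = -3 + 7 = 4)
z(L) = 2/L
1/t(y(9, 14), z(l(R(I(3, -3))))) = 1/45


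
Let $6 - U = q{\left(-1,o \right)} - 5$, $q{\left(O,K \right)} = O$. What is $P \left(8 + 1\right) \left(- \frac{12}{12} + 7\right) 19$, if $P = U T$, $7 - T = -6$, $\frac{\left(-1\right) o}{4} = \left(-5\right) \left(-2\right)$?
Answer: $160056$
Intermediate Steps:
$o = -40$ ($o = - 4 \left(\left(-5\right) \left(-2\right)\right) = \left(-4\right) 10 = -40$)
$U = 12$ ($U = 6 - \left(-1 - 5\right) = 6 - -6 = 6 + 6 = 12$)
$T = 13$ ($T = 7 - -6 = 7 + 6 = 13$)
$P = 156$ ($P = 12 \cdot 13 = 156$)
$P \left(8 + 1\right) \left(- \frac{12}{12} + 7\right) 19 = 156 \left(8 + 1\right) \left(- \frac{12}{12} + 7\right) 19 = 156 \cdot 9 \left(\left(-12\right) \frac{1}{12} + 7\right) 19 = 156 \cdot 9 \left(-1 + 7\right) 19 = 156 \cdot 9 \cdot 6 \cdot 19 = 156 \cdot 54 \cdot 19 = 8424 \cdot 19 = 160056$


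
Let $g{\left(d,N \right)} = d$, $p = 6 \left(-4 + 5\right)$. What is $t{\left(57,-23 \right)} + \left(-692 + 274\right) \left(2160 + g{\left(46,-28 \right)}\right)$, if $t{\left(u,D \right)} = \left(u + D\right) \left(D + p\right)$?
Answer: $-922686$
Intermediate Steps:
$p = 6$ ($p = 6 \cdot 1 = 6$)
$t{\left(u,D \right)} = \left(6 + D\right) \left(D + u\right)$ ($t{\left(u,D \right)} = \left(u + D\right) \left(D + 6\right) = \left(D + u\right) \left(6 + D\right) = \left(6 + D\right) \left(D + u\right)$)
$t{\left(57,-23 \right)} + \left(-692 + 274\right) \left(2160 + g{\left(46,-28 \right)}\right) = \left(\left(-23\right)^{2} + 6 \left(-23\right) + 6 \cdot 57 - 1311\right) + \left(-692 + 274\right) \left(2160 + 46\right) = \left(529 - 138 + 342 - 1311\right) - 922108 = -578 - 922108 = -922686$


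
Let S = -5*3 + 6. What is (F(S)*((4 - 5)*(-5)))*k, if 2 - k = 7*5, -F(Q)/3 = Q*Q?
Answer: 40095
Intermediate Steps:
S = -9 (S = -15 + 6 = -9)
F(Q) = -3*Q² (F(Q) = -3*Q*Q = -3*Q²)
k = -33 (k = 2 - 7*5 = 2 - 1*35 = 2 - 35 = -33)
(F(S)*((4 - 5)*(-5)))*k = ((-3*(-9)²)*((4 - 5)*(-5)))*(-33) = ((-3*81)*(-1*(-5)))*(-33) = -243*5*(-33) = -1215*(-33) = 40095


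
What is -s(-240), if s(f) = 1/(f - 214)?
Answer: 1/454 ≈ 0.0022026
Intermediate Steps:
s(f) = 1/(-214 + f)
-s(-240) = -1/(-214 - 240) = -1/(-454) = -1*(-1/454) = 1/454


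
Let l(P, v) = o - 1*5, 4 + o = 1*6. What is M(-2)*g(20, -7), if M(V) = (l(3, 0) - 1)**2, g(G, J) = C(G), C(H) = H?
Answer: 320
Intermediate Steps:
o = 2 (o = -4 + 1*6 = -4 + 6 = 2)
l(P, v) = -3 (l(P, v) = 2 - 1*5 = 2 - 5 = -3)
g(G, J) = G
M(V) = 16 (M(V) = (-3 - 1)**2 = (-4)**2 = 16)
M(-2)*g(20, -7) = 16*20 = 320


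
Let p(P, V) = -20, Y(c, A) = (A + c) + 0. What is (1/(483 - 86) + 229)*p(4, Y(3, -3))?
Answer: -1818280/397 ≈ -4580.0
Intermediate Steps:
Y(c, A) = A + c
(1/(483 - 86) + 229)*p(4, Y(3, -3)) = (1/(483 - 86) + 229)*(-20) = (1/397 + 229)*(-20) = (90914/397)*(-20) = -1818280/397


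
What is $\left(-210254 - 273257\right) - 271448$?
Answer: $-754959$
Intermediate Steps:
$\left(-210254 - 273257\right) - 271448 = -483511 - 271448 = -754959$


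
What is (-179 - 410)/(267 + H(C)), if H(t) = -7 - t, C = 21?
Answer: -589/239 ≈ -2.4644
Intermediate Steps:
(-179 - 410)/(267 + H(C)) = (-179 - 410)/(267 + (-7 - 1*21)) = -589/(267 + (-7 - 21)) = -589/(267 - 28) = -589/239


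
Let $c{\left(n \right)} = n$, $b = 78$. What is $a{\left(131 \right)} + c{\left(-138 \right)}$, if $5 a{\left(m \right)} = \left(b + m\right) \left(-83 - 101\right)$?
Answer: $- \frac{39146}{5} \approx -7829.2$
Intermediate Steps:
$a{\left(m \right)} = - \frac{14352}{5} - \frac{184 m}{5}$ ($a{\left(m \right)} = \frac{\left(78 + m\right) \left(-83 - 101\right)}{5} = \frac{\left(78 + m\right) \left(-184\right)}{5} = \frac{-14352 - 184 m}{5} = - \frac{14352}{5} - \frac{184 m}{5}$)
$a{\left(131 \right)} + c{\left(-138 \right)} = \left(- \frac{14352}{5} - \frac{24104}{5}\right) - 138 = - \frac{38456}{5} - 138 = - \frac{39146}{5}$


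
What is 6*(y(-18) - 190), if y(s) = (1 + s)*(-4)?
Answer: -732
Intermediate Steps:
y(s) = -4 - 4*s
6*(y(-18) - 190) = 6*((-4 - 4*(-18)) - 190) = 6*((-4 + 72) - 190) = 6*(68 - 190) = 6*(-122) = -732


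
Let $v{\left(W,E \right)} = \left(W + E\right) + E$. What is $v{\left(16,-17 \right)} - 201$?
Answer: $-219$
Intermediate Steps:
$v{\left(W,E \right)} = W + 2 E$ ($v{\left(W,E \right)} = \left(E + W\right) + E = W + 2 E$)
$v{\left(16,-17 \right)} - 201 = \left(16 + 2 \left(-17\right)\right) - 201 = \left(16 - 34\right) - 201 = -18 - 201 = -219$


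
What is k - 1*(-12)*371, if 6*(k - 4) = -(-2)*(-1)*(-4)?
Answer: 13372/3 ≈ 4457.3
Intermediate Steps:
k = 16/3 (k = 4 + (-(-2)*(-1)*(-4))/6 = 4 + (-2*1*(-4))/6 = 4 + (-2*(-4))/6 = 4 + (⅙)*8 = 4 + 4/3 = 16/3 ≈ 5.3333)
k - 1*(-12)*371 = 16/3 - 1*(-12)*371 = 16/3 + 12*371 = 16/3 + 4452 = 13372/3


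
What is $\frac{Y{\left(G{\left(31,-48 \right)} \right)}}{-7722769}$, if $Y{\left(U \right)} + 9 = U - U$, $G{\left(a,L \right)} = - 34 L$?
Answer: $\frac{9}{7722769} \approx 1.1654 \cdot 10^{-6}$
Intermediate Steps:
$Y{\left(U \right)} = -9$ ($Y{\left(U \right)} = -9 + \left(U - U\right) = -9 + 0 = -9$)
$\frac{Y{\left(G{\left(31,-48 \right)} \right)}}{-7722769} = - \frac{9}{-7722769} = \left(-9\right) \left(- \frac{1}{7722769}\right) = \frac{9}{7722769}$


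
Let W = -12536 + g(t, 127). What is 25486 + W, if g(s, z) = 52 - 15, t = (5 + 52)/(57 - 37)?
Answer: 12987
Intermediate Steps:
t = 57/20 ≈ 2.8500
g(s, z) = 37
W = -12499 (W = -12536 + 37 = -12499)
25486 + W = 25486 - 12499 = 12987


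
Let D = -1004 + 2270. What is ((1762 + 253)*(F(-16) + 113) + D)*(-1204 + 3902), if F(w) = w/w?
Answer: 623173248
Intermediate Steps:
D = 1266
F(w) = 1
((1762 + 253)*(F(-16) + 113) + D)*(-1204 + 3902) = ((1762 + 253)*(1 + 113) + 1266)*(-1204 + 3902) = (2015*114 + 1266)*2698 = (229710 + 1266)*2698 = 230976*2698 = 623173248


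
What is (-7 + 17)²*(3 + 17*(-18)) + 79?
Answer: -30221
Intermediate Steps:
(-7 + 17)²*(3 + 17*(-18)) + 79 = 10²*(3 - 306) + 79 = 100*(-303) + 79 = -30300 + 79 = -30221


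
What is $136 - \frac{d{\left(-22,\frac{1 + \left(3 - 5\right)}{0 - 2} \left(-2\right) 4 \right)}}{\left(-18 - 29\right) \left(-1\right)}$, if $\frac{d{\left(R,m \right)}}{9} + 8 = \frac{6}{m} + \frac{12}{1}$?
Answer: $\frac{12739}{94} \approx 135.52$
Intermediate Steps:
$d{\left(R,m \right)} = 36 + \frac{54}{m}$ ($d{\left(R,m \right)} = -72 + 9 \left(\frac{6}{m} + \frac{12}{1}\right) = -72 + 9 \left(\frac{6}{m} + 12 \cdot 1\right) = -72 + 9 \left(\frac{6}{m} + 12\right) = -72 + 9 \left(12 + \frac{6}{m}\right) = -72 + \left(108 + \frac{54}{m}\right) = 36 + \frac{54}{m}$)
$136 - \frac{d{\left(-22,\frac{1 + \left(3 - 5\right)}{0 - 2} \left(-2\right) 4 \right)}}{\left(-18 - 29\right) \left(-1\right)} = 136 - \frac{36 + \frac{54}{\frac{1 + \left(3 - 5\right)}{0 - 2} \left(-2\right) 4}}{\left(-18 - 29\right) \left(-1\right)} = 136 - \frac{36 + \frac{54}{\frac{1 - 2}{-2} \left(-2\right) 4}}{\left(-47\right) \left(-1\right)} = 136 - \frac{36 + \frac{54}{\left(-1\right) \left(- \frac{1}{2}\right) \left(-2\right) 4}}{47} = 136 - \left(36 + \frac{54}{\frac{1}{2} \left(-2\right) 4}\right) \frac{1}{47} = 136 - \left(36 + \frac{54}{\left(-1\right) 4}\right) \frac{1}{47} = 136 - \left(36 + \frac{54}{-4}\right) \frac{1}{47} = 136 - \left(36 + 54 \left(- \frac{1}{4}\right)\right) \frac{1}{47} = 136 - \left(36 - \frac{27}{2}\right) \frac{1}{47} = 136 - \frac{45}{2} \cdot \frac{1}{47} = 136 - \frac{45}{94} = \frac{12739}{94}$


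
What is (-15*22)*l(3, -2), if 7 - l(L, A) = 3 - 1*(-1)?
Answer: -990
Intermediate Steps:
l(L, A) = 3 (l(L, A) = 7 - (3 - 1*(-1)) = 7 - (3 + 1) = 7 - 1*4 = 7 - 4 = 3)
(-15*22)*l(3, -2) = -15*22*3 = -330*3 = -990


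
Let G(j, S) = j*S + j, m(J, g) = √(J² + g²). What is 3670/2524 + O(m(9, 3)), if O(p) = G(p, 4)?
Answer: 1835/1262 + 15*√10 ≈ 48.888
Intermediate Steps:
G(j, S) = j + S*j (G(j, S) = S*j + j = j + S*j)
O(p) = 5*p (O(p) = p*(1 + 4) = p*5 = 5*p)
3670/2524 + O(m(9, 3)) = 3670/2524 + 5*√(9² + 3²) = 3670*(1/2524) + 5*√(81 + 9) = 1835/1262 + 5*√90 = 1835/1262 + 5*(3*√10) = 1835/1262 + 15*√10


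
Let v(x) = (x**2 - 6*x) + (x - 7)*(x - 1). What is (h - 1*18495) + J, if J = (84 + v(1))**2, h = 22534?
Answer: 10280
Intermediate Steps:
v(x) = x**2 - 6*x + (-1 + x)*(-7 + x) (v(x) = (x**2 - 6*x) + (-7 + x)*(-1 + x) = (x**2 - 6*x) + (-1 + x)*(-7 + x) = x**2 - 6*x + (-1 + x)*(-7 + x))
J = 6241 (J = (84 + (7 - 14*1 + 2*1**2))**2 = (84 + (7 - 14 + 2*1))**2 = (84 + (7 - 14 + 2))**2 = (84 - 5)**2 = 79**2 = 6241)
(h - 1*18495) + J = (22534 - 1*18495) + 6241 = (22534 - 18495) + 6241 = 4039 + 6241 = 10280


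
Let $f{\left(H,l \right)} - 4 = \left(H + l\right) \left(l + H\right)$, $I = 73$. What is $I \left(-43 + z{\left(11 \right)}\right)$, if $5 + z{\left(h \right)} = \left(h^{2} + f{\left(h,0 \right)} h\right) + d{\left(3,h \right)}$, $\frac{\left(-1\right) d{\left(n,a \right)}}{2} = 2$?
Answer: $105412$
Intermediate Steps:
$d{\left(n,a \right)} = -4$ ($d{\left(n,a \right)} = \left(-2\right) 2 = -4$)
$f{\left(H,l \right)} = 4 + \left(H + l\right)^{2}$ ($f{\left(H,l \right)} = 4 + \left(H + l\right) \left(l + H\right) = 4 + \left(H + l\right) \left(H + l\right) = 4 + \left(H + l\right)^{2}$)
$z{\left(h \right)} = -9 + h^{2} + h \left(4 + h^{2}\right)$ ($z{\left(h \right)} = -5 - \left(4 - h^{2} - \left(4 + \left(h + 0\right)^{2}\right) h\right) = -5 - \left(4 - h^{2} - \left(4 + h^{2}\right) h\right) = -5 - \left(4 - h^{2} - h \left(4 + h^{2}\right)\right) = -5 + \left(-4 + h^{2} + h \left(4 + h^{2}\right)\right) = -9 + h^{2} + h \left(4 + h^{2}\right)$)
$I \left(-43 + z{\left(11 \right)}\right) = 73 \left(-43 + \left(-9 + 11^{2} + 11 \left(4 + 11^{2}\right)\right)\right) = 73 \left(-43 + \left(-9 + 121 + 11 \left(4 + 121\right)\right)\right) = 73 \left(-43 + \left(-9 + 121 + 11 \cdot 125\right)\right) = 73 \left(-43 + \left(-9 + 121 + 1375\right)\right) = 73 \left(-43 + 1487\right) = 73 \cdot 1444 = 105412$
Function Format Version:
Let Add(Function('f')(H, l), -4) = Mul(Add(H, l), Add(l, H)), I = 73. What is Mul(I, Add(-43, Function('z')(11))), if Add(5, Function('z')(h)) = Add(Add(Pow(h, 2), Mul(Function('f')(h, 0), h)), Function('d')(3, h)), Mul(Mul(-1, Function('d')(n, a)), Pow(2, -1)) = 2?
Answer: 105412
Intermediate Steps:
Function('d')(n, a) = -4 (Function('d')(n, a) = Mul(-2, 2) = -4)
Function('f')(H, l) = Add(4, Pow(Add(H, l), 2)) (Function('f')(H, l) = Add(4, Mul(Add(H, l), Add(l, H))) = Add(4, Mul(Add(H, l), Add(H, l))) = Add(4, Pow(Add(H, l), 2)))
Function('z')(h) = Add(-9, Pow(h, 2), Mul(h, Add(4, Pow(h, 2)))) (Function('z')(h) = Add(-5, Add(Add(Pow(h, 2), Mul(Add(4, Pow(Add(h, 0), 2)), h)), -4)) = Add(-5, Add(Add(Pow(h, 2), Mul(Add(4, Pow(h, 2)), h)), -4)) = Add(-5, Add(Add(Pow(h, 2), Mul(h, Add(4, Pow(h, 2)))), -4)) = Add(-5, Add(-4, Pow(h, 2), Mul(h, Add(4, Pow(h, 2))))) = Add(-9, Pow(h, 2), Mul(h, Add(4, Pow(h, 2)))))
Mul(I, Add(-43, Function('z')(11))) = Mul(73, Add(-43, Add(-9, Pow(11, 2), Mul(11, Add(4, Pow(11, 2)))))) = Mul(73, Add(-43, Add(-9, 121, Mul(11, Add(4, 121))))) = Mul(73, Add(-43, Add(-9, 121, Mul(11, 125)))) = Mul(73, Add(-43, Add(-9, 121, 1375))) = Mul(73, Add(-43, 1487)) = Mul(73, 1444) = 105412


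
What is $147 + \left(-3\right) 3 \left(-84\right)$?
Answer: $903$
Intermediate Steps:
$147 + \left(-3\right) 3 \left(-84\right) = 147 - -756 = 147 + 756 = 903$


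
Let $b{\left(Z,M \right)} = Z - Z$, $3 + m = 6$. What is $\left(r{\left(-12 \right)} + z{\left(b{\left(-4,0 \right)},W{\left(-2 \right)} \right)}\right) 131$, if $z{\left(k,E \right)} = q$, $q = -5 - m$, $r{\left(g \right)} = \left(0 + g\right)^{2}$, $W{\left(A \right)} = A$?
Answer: $17816$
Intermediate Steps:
$m = 3$ ($m = -3 + 6 = 3$)
$b{\left(Z,M \right)} = 0$
$r{\left(g \right)} = g^{2}$
$q = -8$ ($q = -5 - 3 = -8$)
$z{\left(k,E \right)} = -8$
$\left(r{\left(-12 \right)} + z{\left(b{\left(-4,0 \right)},W{\left(-2 \right)} \right)}\right) 131 = \left(\left(-12\right)^{2} - 8\right) 131 = \left(144 - 8\right) 131 = 136 \cdot 131 = 17816$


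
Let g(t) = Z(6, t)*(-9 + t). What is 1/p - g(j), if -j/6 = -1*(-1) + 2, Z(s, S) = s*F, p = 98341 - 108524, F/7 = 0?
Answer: -1/10183 ≈ -9.8203e-5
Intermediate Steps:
F = 0 (F = 7*0 = 0)
p = -10183
Z(s, S) = 0 (Z(s, S) = s*0 = 0)
j = -18 (j = -6*(-1*(-1) + 2) = -6*(1 + 2) = -6*3 = -18)
g(t) = 0 (g(t) = 0*(-9 + t) = 0)
1/p - g(j) = 1/(-10183) - 1*0 = -1/10183 + 0 = -1/10183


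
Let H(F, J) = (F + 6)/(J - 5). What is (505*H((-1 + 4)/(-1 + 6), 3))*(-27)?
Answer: 89991/2 ≈ 44996.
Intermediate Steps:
H(F, J) = (6 + F)/(-5 + J)
(505*H((-1 + 4)/(-1 + 6), 3))*(-27) = (505*((6 + (-1 + 4)/(-1 + 6))/(-5 + 3)))*(-27) = (505*((6 + 3/5)/(-2)))*(-27) = (505*(-(6 + 3*(⅕))/2))*(-27) = (505*(-(6 + ⅗)/2))*(-27) = (505*(-½*33/5))*(-27) = (505*(-33/10))*(-27) = -3333/2*(-27) = 89991/2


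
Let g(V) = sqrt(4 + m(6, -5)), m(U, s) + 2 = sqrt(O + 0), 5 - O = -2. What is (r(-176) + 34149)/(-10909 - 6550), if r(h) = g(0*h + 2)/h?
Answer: -34149/17459 + sqrt(2 + sqrt(7))/3072784 ≈ -1.9560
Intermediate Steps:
O = 7 (O = 5 - 1*(-2) = 5 + 2 = 7)
m(U, s) = -2 + sqrt(7) (m(U, s) = -2 + sqrt(7 + 0) = -2 + sqrt(7))
g(V) = sqrt(2 + sqrt(7)) (g(V) = sqrt(4 + (-2 + sqrt(7))) = sqrt(2 + sqrt(7)))
r(h) = sqrt(2 + sqrt(7))/h
(r(-176) + 34149)/(-10909 - 6550) = (sqrt(2 + sqrt(7))/(-176) + 34149)/(-10909 - 6550) = (-sqrt(2 + sqrt(7))/176 + 34149)/(-17459) = (34149 - sqrt(2 + sqrt(7))/176)*(-1/17459) = -34149/17459 + sqrt(2 + sqrt(7))/3072784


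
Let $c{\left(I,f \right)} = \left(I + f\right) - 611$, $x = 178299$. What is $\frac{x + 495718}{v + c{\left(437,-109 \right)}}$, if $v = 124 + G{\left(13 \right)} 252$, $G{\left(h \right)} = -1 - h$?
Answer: $- \frac{674017}{3687} \approx -182.81$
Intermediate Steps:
$c{\left(I,f \right)} = -611 + I + f$
$v = -3404$ ($v = 124 + \left(-1 - 13\right) 252 = 124 - 3528 = -3404$)
$\frac{x + 495718}{v + c{\left(437,-109 \right)}} = \frac{178299 + 495718}{-3404 - 283} = \frac{674017}{-3404 - 283} = \frac{674017}{-3687} = 674017 \left(- \frac{1}{3687}\right) = - \frac{674017}{3687}$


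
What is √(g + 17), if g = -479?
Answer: I*√462 ≈ 21.494*I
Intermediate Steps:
√(g + 17) = √(-479 + 17) = √(-462) = I*√462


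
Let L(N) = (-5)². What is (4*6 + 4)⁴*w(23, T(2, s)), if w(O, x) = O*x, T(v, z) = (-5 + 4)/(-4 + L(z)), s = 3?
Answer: -2019584/3 ≈ -6.7320e+5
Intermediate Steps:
L(N) = 25
T(v, z) = -1/21 (T(v, z) = (-5 + 4)/(-4 + 25) = -1/21)
(4*6 + 4)⁴*w(23, T(2, s)) = (4*6 + 4)⁴*(23*(-1/21)) = (24 + 4)⁴*(-23/21) = 28⁴*(-23/21) = 614656*(-23/21) = -2019584/3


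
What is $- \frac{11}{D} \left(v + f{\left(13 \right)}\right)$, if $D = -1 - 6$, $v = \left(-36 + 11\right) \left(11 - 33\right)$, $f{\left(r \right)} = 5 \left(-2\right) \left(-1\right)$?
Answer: $880$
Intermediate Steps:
$f{\left(r \right)} = 10$ ($f{\left(r \right)} = \left(-10\right) \left(-1\right) = 10$)
$v = 550$ ($v = \left(-25\right) \left(-22\right) = 550$)
$D = -7$ ($D = -1 - 6 = -7$)
$- \frac{11}{D} \left(v + f{\left(13 \right)}\right) = - \frac{11}{-7} \left(550 + 10\right) = \left(-11\right) \left(- \frac{1}{7}\right) 560 = \frac{11}{7} \cdot 560 = 880$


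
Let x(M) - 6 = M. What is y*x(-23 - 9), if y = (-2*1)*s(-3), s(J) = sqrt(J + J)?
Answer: 52*I*sqrt(6) ≈ 127.37*I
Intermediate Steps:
x(M) = 6 + M
s(J) = sqrt(2)*sqrt(J) (s(J) = sqrt(2*J) = sqrt(2)*sqrt(J))
y = -2*I*sqrt(6) (y = (-2*1)*(sqrt(2)*sqrt(-3)) = -2*sqrt(2)*I*sqrt(3) = -2*I*sqrt(6) ≈ -4.899*I)
y*x(-23 - 9) = (-2*I*sqrt(6))*(6 + (-23 - 9)) = (-2*I*sqrt(6))*(6 - 32) = -2*I*sqrt(6)*(-26) = 52*I*sqrt(6)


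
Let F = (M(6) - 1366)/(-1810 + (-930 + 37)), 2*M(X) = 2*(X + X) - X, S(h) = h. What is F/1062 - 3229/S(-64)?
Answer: 78552619/1556928 ≈ 50.454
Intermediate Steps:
M(X) = 3*X/2 (M(X) = (2*(X + X) - X)/2 = (2*(2*X) - X)/2 = (4*X - X)/2 = (3*X)/2 = 3*X/2)
F = 1357/2703 (F = ((3/2)*6 - 1366)/(-1810 + (-930 + 37)) = (9 - 1366)/(-1810 - 893) = -1357/(-2703) = -1357*(-1/2703) = 1357/2703 ≈ 0.50204)
F/1062 - 3229/S(-64) = (1357/2703)/1062 - 3229/(-64) = (1357/2703)*(1/1062) - 3229*(-1/64) = 23/48654 + 3229/64 = 78552619/1556928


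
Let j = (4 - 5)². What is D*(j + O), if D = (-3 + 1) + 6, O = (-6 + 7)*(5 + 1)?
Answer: 28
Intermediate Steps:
O = 6 (O = 1*6 = 6)
j = 1 (j = (-1)² = 1)
D = 4 (D = -2 + 6 = 4)
D*(j + O) = 4*(1 + 6) = 4*7 = 28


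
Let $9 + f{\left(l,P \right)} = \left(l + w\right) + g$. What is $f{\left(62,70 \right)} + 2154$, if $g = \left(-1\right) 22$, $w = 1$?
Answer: $2186$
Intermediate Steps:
$g = -22$
$f{\left(l,P \right)} = -30 + l$ ($f{\left(l,P \right)} = -9 + \left(\left(l + 1\right) - 22\right) = -9 + \left(\left(1 + l\right) - 22\right) = -9 + \left(-21 + l\right) = -30 + l$)
$f{\left(62,70 \right)} + 2154 = \left(-30 + 62\right) + 2154 = 32 + 2154 = 2186$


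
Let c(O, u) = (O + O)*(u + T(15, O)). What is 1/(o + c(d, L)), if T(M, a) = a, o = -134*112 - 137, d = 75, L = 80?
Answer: 1/8105 ≈ 0.00012338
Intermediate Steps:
o = -15145 (o = -15008 - 137 = -15145)
c(O, u) = 2*O*(O + u) (c(O, u) = (O + O)*(u + O) = (2*O)*(O + u) = 2*O*(O + u))
1/(o + c(d, L)) = 1/(-15145 + 2*75*(75 + 80)) = 1/(-15145 + 2*75*155) = 1/(-15145 + 23250) = 1/8105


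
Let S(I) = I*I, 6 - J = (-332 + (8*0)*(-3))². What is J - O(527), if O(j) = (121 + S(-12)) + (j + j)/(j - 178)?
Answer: -38559621/349 ≈ -1.1049e+5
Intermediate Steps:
J = -110218 (J = 6 - (-332 + (8*0)*(-3))² = 6 - (-332 + 0*(-3))² = 6 - (-332 + 0)² = 6 - 1*(-332)² = 6 - 1*110224 = 6 - 110224 = -110218)
S(I) = I²
O(j) = 265 + 2*j/(-178 + j) (O(j) = (121 + (-12)²) + (j + j)/(j - 178) = (121 + 144) + (2*j)/(-178 + j) = 265 + 2*j/(-178 + j))
J - O(527) = -110218 - 89*(-530 + 3*527)/(-178 + 527) = -110218 - 89*(-530 + 1581)/349 = -110218 - 89*1051/349 = -110218 - 1*93539/349 = -110218 - 93539/349 = -38559621/349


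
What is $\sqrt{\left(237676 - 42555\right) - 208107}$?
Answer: $i \sqrt{12986} \approx 113.96 i$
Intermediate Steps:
$\sqrt{\left(237676 - 42555\right) - 208107} = \sqrt{195121 - 208107} = \sqrt{-12986} = i \sqrt{12986}$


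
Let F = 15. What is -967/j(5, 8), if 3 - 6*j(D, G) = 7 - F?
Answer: -5802/11 ≈ -527.45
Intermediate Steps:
j(D, G) = 11/6 (j(D, G) = ½ - (7 - 1*15)/6 = ½ - (7 - 15)/6 = ½ - ⅙*(-8) = ½ + 4/3 = 11/6)
-967/j(5, 8) = -967/11/6 = -967*6/11 = -5802/11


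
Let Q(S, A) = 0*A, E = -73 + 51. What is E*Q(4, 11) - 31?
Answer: -31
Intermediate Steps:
E = -22
Q(S, A) = 0
E*Q(4, 11) - 31 = -22*0 - 31 = 0 - 31 = -31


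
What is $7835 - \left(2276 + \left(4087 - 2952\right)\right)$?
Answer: $4424$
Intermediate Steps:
$7835 - \left(2276 + \left(4087 - 2952\right)\right) = 7835 - \left(2276 + 1135\right) = 7835 - 3411 = 4424$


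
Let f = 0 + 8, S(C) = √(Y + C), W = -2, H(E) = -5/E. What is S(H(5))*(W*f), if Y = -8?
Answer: -48*I ≈ -48.0*I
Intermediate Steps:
S(C) = √(-8 + C)
f = 8
S(H(5))*(W*f) = √(-8 - 5/5)*(-2*8) = √(-8 - 5*⅕)*(-16) = √(-8 - 1)*(-16) = √(-9)*(-16) = (3*I)*(-16) = -48*I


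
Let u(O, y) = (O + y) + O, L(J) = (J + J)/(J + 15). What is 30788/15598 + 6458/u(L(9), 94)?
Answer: 103672138/1489609 ≈ 69.597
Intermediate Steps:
L(J) = 2*J/(15 + J) (L(J) = (2*J)/(15 + J) = 2*J/(15 + J))
u(O, y) = y + 2*O
30788/15598 + 6458/u(L(9), 94) = 30788/15598 + 6458/(94 + 2*(2*9/(15 + 9))) = 30788*(1/15598) + 6458/(94 + 2*(2*9/24)) = 15394/7799 + 6458/(94 + 2*(2*9*(1/24))) = 15394/7799 + 6458/(94 + 2*(¾)) = 15394/7799 + 6458/(94 + 3/2) = 15394/7799 + 6458/(191/2) = 15394/7799 + 6458*(2/191) = 15394/7799 + 12916/191 = 103672138/1489609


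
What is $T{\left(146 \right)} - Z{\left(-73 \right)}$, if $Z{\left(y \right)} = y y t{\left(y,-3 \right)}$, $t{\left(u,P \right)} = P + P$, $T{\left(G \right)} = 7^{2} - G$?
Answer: $31877$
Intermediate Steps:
$T{\left(G \right)} = 49 - G$
$t{\left(u,P \right)} = 2 P$
$Z{\left(y \right)} = - 6 y^{2}$ ($Z{\left(y \right)} = y y 2 \left(-3\right) = y^{2} \left(-6\right) = - 6 y^{2}$)
$T{\left(146 \right)} - Z{\left(-73 \right)} = \left(49 - 146\right) - - 6 \left(-73\right)^{2} = \left(49 - 146\right) - \left(-6\right) 5329 = -97 - -31974 = -97 + 31974 = 31877$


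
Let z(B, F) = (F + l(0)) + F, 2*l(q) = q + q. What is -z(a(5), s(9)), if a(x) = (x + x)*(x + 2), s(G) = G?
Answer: -18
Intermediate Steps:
l(q) = q (l(q) = (q + q)/2 = (2*q)/2 = q)
a(x) = 2*x*(2 + x) (a(x) = (2*x)*(2 + x) = 2*x*(2 + x))
z(B, F) = 2*F (z(B, F) = (F + 0) + F = F + F = 2*F)
-z(a(5), s(9)) = -2*9 = -1*18 = -18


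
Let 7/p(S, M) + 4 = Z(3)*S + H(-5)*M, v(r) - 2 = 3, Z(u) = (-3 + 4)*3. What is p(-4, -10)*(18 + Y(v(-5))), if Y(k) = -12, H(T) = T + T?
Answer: 1/2 ≈ 0.50000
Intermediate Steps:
H(T) = 2*T
Z(u) = 3 (Z(u) = 1*3 = 3)
v(r) = 5 (v(r) = 2 + 3 = 5)
p(S, M) = 7/(-4 - 10*M + 3*S) (p(S, M) = 7/(-4 + (3*S + (2*(-5))*M)) = 7/(-4 + (3*S - 10*M)) = 7/(-4 + (-10*M + 3*S)) = 7/(-4 - 10*M + 3*S))
p(-4, -10)*(18 + Y(v(-5))) = (-7/(4 - 3*(-4) + 10*(-10)))*(18 - 12) = -7/(4 + 12 - 100)*6 = -7/(-84)*6 = -7*(-1/84)*6 = (1/12)*6 = 1/2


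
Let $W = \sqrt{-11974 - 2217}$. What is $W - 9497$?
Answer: $-9497 + i \sqrt{14191} \approx -9497.0 + 119.13 i$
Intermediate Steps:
$W = i \sqrt{14191}$ ($W = \sqrt{-14191} = i \sqrt{14191} \approx 119.13 i$)
$W - 9497 = i \sqrt{14191} - 9497 = -9497 + i \sqrt{14191}$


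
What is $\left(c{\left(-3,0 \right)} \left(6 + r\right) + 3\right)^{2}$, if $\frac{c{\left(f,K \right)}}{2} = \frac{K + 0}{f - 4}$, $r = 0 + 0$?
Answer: $9$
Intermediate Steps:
$r = 0$
$c{\left(f,K \right)} = \frac{2 K}{-4 + f}$ ($c{\left(f,K \right)} = 2 \frac{K + 0}{f - 4} = 2 \frac{K}{-4 + f} = \frac{2 K}{-4 + f}$)
$\left(c{\left(-3,0 \right)} \left(6 + r\right) + 3\right)^{2} = \left(2 \cdot 0 \frac{1}{-4 - 3} \left(6 + 0\right) + 3\right)^{2} = \left(2 \cdot 0 \frac{1}{-7} \cdot 6 + 3\right)^{2} = \left(2 \cdot 0 \left(- \frac{1}{7}\right) 6 + 3\right)^{2} = \left(0 \cdot 6 + 3\right)^{2} = \left(0 + 3\right)^{2} = 3^{2} = 9$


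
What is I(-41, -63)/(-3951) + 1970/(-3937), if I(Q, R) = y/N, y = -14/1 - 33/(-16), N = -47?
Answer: -5853921407/11697425424 ≈ -0.50045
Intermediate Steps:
y = -191/16 (y = -14*1 - 33*(-1/16) = -14 + 33/16 = -191/16 ≈ -11.938)
I(Q, R) = 191/752 (I(Q, R) = -191/16/(-47) = -191/16*(-1/47) = 191/752)
I(-41, -63)/(-3951) + 1970/(-3937) = (191/752)/(-3951) + 1970/(-3937) = (191/752)*(-1/3951) + 1970*(-1/3937) = -191/2971152 - 1970/3937 = -5853921407/11697425424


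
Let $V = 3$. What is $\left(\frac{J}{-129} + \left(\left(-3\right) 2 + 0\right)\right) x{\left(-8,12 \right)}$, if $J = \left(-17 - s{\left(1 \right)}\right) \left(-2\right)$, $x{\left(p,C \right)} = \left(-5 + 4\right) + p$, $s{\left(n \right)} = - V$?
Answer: $\frac{2406}{43} \approx 55.953$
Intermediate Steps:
$s{\left(n \right)} = -3$ ($s{\left(n \right)} = \left(-1\right) 3 = -3$)
$x{\left(p,C \right)} = -1 + p$
$J = 28$ ($J = \left(-17 - -3\right) \left(-2\right) = \left(-17 + 3\right) \left(-2\right) = \left(-14\right) \left(-2\right) = 28$)
$\left(\frac{J}{-129} + \left(\left(-3\right) 2 + 0\right)\right) x{\left(-8,12 \right)} = \left(\frac{28}{-129} + \left(\left(-3\right) 2 + 0\right)\right) \left(-1 - 8\right) = \left(28 \left(- \frac{1}{129}\right) + \left(-6 + 0\right)\right) \left(-9\right) = \left(- \frac{28}{129} - 6\right) \left(-9\right) = \left(- \frac{802}{129}\right) \left(-9\right) = \frac{2406}{43}$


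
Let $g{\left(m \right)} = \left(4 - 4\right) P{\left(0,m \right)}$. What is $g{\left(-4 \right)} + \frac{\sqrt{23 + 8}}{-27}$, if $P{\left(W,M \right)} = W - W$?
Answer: $- \frac{\sqrt{31}}{27} \approx -0.20621$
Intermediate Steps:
$P{\left(W,M \right)} = 0$
$g{\left(m \right)} = 0$ ($g{\left(m \right)} = \left(4 - 4\right) 0 = 0 \cdot 0 = 0$)
$g{\left(-4 \right)} + \frac{\sqrt{23 + 8}}{-27} = 0 + \frac{\sqrt{23 + 8}}{-27} = 0 - \frac{\sqrt{31}}{27} = - \frac{\sqrt{31}}{27}$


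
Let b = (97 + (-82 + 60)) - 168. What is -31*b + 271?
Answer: 3154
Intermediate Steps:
b = -93 (b = (97 - 22) - 168 = 75 - 168 = -93)
-31*b + 271 = -31*(-93) + 271 = 2883 + 271 = 3154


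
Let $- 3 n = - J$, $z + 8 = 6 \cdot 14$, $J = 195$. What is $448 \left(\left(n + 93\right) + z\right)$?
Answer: $104832$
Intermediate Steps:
$z = 76$ ($z = -8 + 6 \cdot 14 = -8 + 84 = 76$)
$n = 65$ ($n = - \frac{\left(-1\right) 195}{3} = \left(- \frac{1}{3}\right) \left(-195\right) = 65$)
$448 \left(\left(n + 93\right) + z\right) = 448 \left(\left(65 + 93\right) + 76\right) = 448 \left(158 + 76\right) = 448 \cdot 234 = 104832$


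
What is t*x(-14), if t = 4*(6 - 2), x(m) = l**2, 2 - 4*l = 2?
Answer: 0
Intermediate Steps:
l = 0 (l = 1/2 - 1/4*2 = 1/2 - 1/2 = 0)
x(m) = 0 (x(m) = 0**2 = 0)
t = 16 (t = 4*4 = 16)
t*x(-14) = 16*0 = 0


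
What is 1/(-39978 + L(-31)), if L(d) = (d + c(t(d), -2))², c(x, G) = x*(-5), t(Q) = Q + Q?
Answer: 1/37863 ≈ 2.6411e-5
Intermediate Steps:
t(Q) = 2*Q
c(x, G) = -5*x
L(d) = 81*d² (L(d) = (d - 10*d)² = (-9*d)² = 81*d²)
1/(-39978 + L(-31)) = 1/(-39978 + 81*(-31)²) = 1/(-39978 + 81*961) = 1/(-39978 + 77841) = 1/37863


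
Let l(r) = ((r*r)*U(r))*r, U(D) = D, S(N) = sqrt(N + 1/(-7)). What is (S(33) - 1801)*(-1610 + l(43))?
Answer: -6154360991 + 3417191*sqrt(1610)/7 ≈ -6.1348e+9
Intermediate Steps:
S(N) = sqrt(-1/7 + N) (S(N) = sqrt(N - 1/7) = sqrt(-1/7 + N))
l(r) = r**4 (l(r) = ((r*r)*r)*r = (r**2*r)*r = r**3*r = r**4)
(S(33) - 1801)*(-1610 + l(43)) = (sqrt(-7 + 49*33)/7 - 1801)*(-1610 + 43**4) = (sqrt(-7 + 1617)/7 - 1801)*(-1610 + 3418801) = (sqrt(1610)/7 - 1801)*3417191 = (-1801 + sqrt(1610)/7)*3417191 = -6154360991 + 3417191*sqrt(1610)/7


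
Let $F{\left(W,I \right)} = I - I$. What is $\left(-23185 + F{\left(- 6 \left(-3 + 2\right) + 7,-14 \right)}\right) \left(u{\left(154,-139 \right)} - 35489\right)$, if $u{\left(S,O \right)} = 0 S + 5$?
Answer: $822696540$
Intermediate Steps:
$F{\left(W,I \right)} = 0$
$u{\left(S,O \right)} = 5$ ($u{\left(S,O \right)} = 0 + 5 = 5$)
$\left(-23185 + F{\left(- 6 \left(-3 + 2\right) + 7,-14 \right)}\right) \left(u{\left(154,-139 \right)} - 35489\right) = \left(-23185 + 0\right) \left(5 - 35489\right) = \left(-23185\right) \left(-35484\right) = 822696540$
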